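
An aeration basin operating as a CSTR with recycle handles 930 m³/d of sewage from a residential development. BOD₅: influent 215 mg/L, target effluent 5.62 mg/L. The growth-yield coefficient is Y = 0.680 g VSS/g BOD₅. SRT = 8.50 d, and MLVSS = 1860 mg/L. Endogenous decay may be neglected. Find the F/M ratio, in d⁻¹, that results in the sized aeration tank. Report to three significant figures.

With k_d = 0 the design equation reduces to V = Y Q (S₀−S) θ_c / X = 0.680 × 930 × (215 − 5.62) × 8.50 / 1860 = 605.1 m³.
F/M = Q·S₀ / (V·X) = 930 × 215 / (605.1 × 1860) = 0.1777 g BOD₅·(g VSS·d)⁻¹.

F/M ≈ 0.178 d⁻¹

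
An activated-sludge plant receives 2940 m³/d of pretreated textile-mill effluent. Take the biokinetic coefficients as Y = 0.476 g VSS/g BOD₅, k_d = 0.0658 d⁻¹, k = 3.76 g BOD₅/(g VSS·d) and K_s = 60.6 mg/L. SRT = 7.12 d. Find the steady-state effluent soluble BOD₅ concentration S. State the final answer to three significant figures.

For a completely mixed reactor with recycle the Lawrence–McCarty relation gives S = K_s·(1 + k_d·θ_c) / [θ_c·(Y·k − k_d) − 1] = 60.6 × (1 + 0.0658 × 7.12) / [7.12 × (0.476 × 3.76 − 0.0658) − 1] = 88.99 / 11.27 = 7.893 mg/L.

S ≈ 7.89 mg/L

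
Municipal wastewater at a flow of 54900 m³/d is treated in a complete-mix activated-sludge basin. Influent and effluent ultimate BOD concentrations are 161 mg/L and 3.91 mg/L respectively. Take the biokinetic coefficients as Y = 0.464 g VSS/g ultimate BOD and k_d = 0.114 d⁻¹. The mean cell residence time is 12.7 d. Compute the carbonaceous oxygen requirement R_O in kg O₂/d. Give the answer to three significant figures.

Observed yield with endogenous decay: Y_obs = Y / (1 + k_d·θ_c) = 0.464 / (1 + 0.114 × 12.7) = 0.464 / 2.448 = 0.1896 g VSS/g ultimate BOD.
Mass of ultimate BOD removed per day: Q(S₀ − S) = 54900 × 157.1 g/m³ = 8624 kg/d.
Net sludge production P_X = 0.1896 × 8624 = 1635 kg VSS/d.
R_O = Q·ΔS − 1.42 P_X = 8624 − 2321 = 6303 kg O₂/d.

R_O ≈ 6300 kg O₂/d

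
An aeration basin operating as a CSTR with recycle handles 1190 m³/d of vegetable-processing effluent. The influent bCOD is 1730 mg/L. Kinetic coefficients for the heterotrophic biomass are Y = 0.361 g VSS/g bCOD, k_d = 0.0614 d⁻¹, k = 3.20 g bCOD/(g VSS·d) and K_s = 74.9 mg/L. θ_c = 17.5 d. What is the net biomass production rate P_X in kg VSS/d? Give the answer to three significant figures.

From the Monod/SRT balance for a CMAS, S = K_s·(1+k_d θ_c)/[θ_c·(Y k − k_d) − 1] = 74.9 × (1 + 0.0614 × 17.5) / [17.5 × (0.361 × 3.20 − 0.0614) − 1] = 155.4 / 18.14 = 8.565 mg/L.
Correct the yield for decay: Y_obs = Y/(1 + k_d θ_c) = 0.361 / (1 + 0.0614 × 17.5) = 0.361 / 2.075 = 0.1740.
ΔS = 1730 − 8.56 = 1721 mg/L, so the substrate removal rate is 1190 × 1721/1000 = 2049 kg bCOD/d.
P_X = Y_obs · Q(S₀ − S) = 0.1740 × 2049 = 356.5 kg VSS/d.

P_X ≈ 356 kg VSS/d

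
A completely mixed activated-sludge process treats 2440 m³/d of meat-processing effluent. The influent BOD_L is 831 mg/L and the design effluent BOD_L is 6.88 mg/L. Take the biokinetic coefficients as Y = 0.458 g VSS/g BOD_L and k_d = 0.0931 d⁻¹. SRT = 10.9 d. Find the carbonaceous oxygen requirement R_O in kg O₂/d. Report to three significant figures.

R_O ≈ 1360 kg O₂/d

Observed yield with endogenous decay: Y_obs = Y / (1 + k_d·θ_c) = 0.458 / (1 + 0.0931 × 10.9) = 0.458 / 2.015 = 0.2273 g VSS/g BOD_L.
Q·(S₀ − S) = 2440 × (831 − 6.88) × 10⁻³ = 2011 kg/d removed.
Net sludge production P_X = 0.2273 × 2011 = 457.1 kg VSS/d.
Carbonaceous O₂ demand = substrate oxidised − cell-mass equivalent = 2011 − 1.42 × 457.1 = 1362 kg O₂/d.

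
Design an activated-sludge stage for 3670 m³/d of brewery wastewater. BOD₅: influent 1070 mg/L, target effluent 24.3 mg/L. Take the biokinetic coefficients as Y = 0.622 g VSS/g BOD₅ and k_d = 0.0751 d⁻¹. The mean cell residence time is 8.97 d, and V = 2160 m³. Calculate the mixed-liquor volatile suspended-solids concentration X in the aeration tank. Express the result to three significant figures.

X = Y·Q·ΔS·θ_c / [V·(1 + k_d θ_c)] = 0.622 × 3670 × (1070 − 24.3) × 8.97 / [2160 × (1 + 0.0751 × 8.97)] = 5923 mg/L.

X ≈ 5920 mg/L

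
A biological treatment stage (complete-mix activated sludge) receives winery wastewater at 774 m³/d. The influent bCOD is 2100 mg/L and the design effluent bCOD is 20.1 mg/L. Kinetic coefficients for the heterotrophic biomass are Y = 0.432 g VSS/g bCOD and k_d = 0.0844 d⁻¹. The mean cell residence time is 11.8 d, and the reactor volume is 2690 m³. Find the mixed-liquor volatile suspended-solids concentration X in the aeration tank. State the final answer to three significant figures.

X ≈ 1530 mg/L

Solving the biomass balance for X: X = Y Q (S₀−S) θ_c / [V (1+k_d θ_c)] = 0.432 × 774 × (2100 − 20.1) × 11.8 / [2690 × (1 + 0.0844 × 11.8)] = 1528 mg/L.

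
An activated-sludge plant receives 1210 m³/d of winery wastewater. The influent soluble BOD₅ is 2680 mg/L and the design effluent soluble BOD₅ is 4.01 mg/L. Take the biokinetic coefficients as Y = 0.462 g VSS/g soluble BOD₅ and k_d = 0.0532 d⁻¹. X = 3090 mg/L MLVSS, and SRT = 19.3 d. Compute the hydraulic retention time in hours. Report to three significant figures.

τ ≈ 91.4 h

From the SRT design equation V = Y Q (S₀−S) θ_c / [X (1 + k_d θ_c)] = 0.462 × 1210 × (2680 − 4.01) × 19.3 / [3090 × (1 + 0.0532 × 19.3)] = 2.89×10^7 / 6263 = 4610 m³.
Hydraulic retention time τ = V/Q = 4610 / 1210 = 3.810 d = 91.44 h.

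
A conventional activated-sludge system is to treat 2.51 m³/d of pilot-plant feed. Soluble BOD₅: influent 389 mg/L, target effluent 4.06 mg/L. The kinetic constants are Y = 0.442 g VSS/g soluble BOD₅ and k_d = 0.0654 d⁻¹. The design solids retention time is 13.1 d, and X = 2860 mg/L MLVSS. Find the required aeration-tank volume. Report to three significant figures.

V ≈ 1.05 m³

From the SRT design equation V = Y Q (S₀−S) θ_c / [X (1 + k_d θ_c)] = 0.442 × 2.51 × (389 − 4.06) × 13.1 / [2860 × (1 + 0.0654 × 13.1)] = 5.59×10^3 / 5310 = 1.054 m³.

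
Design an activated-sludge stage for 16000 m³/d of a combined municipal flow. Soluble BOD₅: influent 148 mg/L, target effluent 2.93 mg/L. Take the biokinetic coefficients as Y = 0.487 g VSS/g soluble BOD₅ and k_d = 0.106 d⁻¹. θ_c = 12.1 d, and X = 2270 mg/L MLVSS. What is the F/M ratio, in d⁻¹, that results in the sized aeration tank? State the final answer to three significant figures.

Rearranging the biomass balance for a CMAS with decay, V = Y·Q·ΔS·θ_c / [X·(1+k_d θ_c)] = 0.487 × 16000 × (148 − 2.93) × 12.1 / [2270 × (1 + 0.106 × 12.1)] = 1.37×10^7 / 5182 = 2640 m³.
F/M = applied load / biomass = Q·S₀/(V·X) = 16000 × 148 / (2640 × 2270) = 0.3952 d⁻¹.

F/M ≈ 0.395 d⁻¹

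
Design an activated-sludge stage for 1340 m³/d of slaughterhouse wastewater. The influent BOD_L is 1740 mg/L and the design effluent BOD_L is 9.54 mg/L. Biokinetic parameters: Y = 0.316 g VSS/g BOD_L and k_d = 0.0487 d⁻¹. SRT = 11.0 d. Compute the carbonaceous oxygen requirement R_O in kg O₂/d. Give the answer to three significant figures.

R_O ≈ 1640 kg O₂/d

Y_obs = Y / (1 + k_d θ_c) = 0.316 / (1 + 0.0487 × 11.0) = 0.316 / 1.536 = 0.2058.
Substrate removed = Q·(S₀ − S) = 1340 m³/d × (1740 − 9.54) g/m³ = 2.32×10^6 g/d = 2319 kg/d.
P_X = Y_obs·Q·(S₀ − S) = 0.2058 × 2319 = 477.1 kg VSS/d.
Carbonaceous O₂ demand = substrate oxidised − cell-mass equivalent = 2319 − 1.42 × 477.1 = 1641 kg O₂/d.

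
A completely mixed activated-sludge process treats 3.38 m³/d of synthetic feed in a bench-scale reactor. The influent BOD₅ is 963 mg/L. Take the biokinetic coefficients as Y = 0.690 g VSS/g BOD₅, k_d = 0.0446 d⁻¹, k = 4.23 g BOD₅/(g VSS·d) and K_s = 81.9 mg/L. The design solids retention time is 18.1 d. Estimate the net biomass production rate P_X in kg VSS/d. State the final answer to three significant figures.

P_X ≈ 1.24 kg VSS/d

Effluent substrate depends only on kinetics and SRT: S = K_s(1 + k_d θ_c) / [θ_c(Yk − k_d) − 1] = 81.9 × (1 + 0.0446 × 18.1) / [18.1 × (0.690 × 4.23 − 0.0446) − 1] = 148.0 / 51.02 = 2.901 mg/L.
The observed yield is Y_obs = Y/(1 + k_d·θ_c) = 0.690 / (1 + 0.0446 × 18.1) = 0.690 / 1.807 = 0.3818 g VSS per g BOD₅ removed.
Substrate removed = Q·(S₀ − S) = 3.38 m³/d × (963 − 2.90) g/m³ = 3.25×10^3 g/d = 3.245 kg/d.
Net biomass production P_X = Y_obs × Q·(S₀ − S) = 0.3818 × 3.245 = 1.239 kg VSS/d.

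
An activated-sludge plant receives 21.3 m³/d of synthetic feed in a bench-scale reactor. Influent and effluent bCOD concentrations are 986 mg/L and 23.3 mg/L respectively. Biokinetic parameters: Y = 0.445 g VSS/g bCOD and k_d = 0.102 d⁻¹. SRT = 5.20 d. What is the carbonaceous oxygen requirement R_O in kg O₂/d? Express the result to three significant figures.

Y_obs = Y / (1 + k_d θ_c) = 0.445 / (1 + 0.102 × 5.20) = 0.445 / 1.530 = 0.2908.
Substrate removed = Q·(S₀ − S) = 21.3 m³/d × (986 − 23.3) g/m³ = 2.05×10^4 g/d = 20.51 kg/d.
Biomass synthesised: P_X = Y_obs × 20.51 = 5.962 kg VSS/d.
R_O = Q·(S₀ − S) − 1.42·P_X = 20.51 − 1.42 × 5.962 = 12.04 kg O₂/d.

R_O ≈ 12.0 kg O₂/d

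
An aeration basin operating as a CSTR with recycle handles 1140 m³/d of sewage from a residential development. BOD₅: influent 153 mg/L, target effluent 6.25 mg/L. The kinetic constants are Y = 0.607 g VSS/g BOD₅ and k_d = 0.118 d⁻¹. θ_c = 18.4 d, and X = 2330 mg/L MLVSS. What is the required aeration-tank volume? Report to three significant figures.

V ≈ 253 m³

Steady-state biomass mass balance: V·X·(1 + k_d·θ_c) = Y·Q·(S₀ − S)·θ_c, so V = 0.607 × 1140 × (153 − 6.25) × 18.4 / [2330 × (1 + 0.118 × 18.4)] = 1.87×10^6 / 7389 = 252.9 m³.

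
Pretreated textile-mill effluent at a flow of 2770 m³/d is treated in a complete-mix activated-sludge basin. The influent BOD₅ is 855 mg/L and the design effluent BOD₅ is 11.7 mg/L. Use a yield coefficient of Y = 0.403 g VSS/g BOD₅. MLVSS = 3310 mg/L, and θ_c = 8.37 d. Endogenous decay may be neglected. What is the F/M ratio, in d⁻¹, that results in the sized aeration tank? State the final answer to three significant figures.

With k_d = 0 the design equation reduces to V = Y Q (S₀−S) θ_c / X = 0.403 × 2770 × (855 − 11.7) × 8.37 / 3310 = 2380 m³.
F/M = applied load / biomass = Q·S₀/(V·X) = 2770 × 855 / (2380 × 3310) = 0.3006 d⁻¹.

F/M ≈ 0.301 d⁻¹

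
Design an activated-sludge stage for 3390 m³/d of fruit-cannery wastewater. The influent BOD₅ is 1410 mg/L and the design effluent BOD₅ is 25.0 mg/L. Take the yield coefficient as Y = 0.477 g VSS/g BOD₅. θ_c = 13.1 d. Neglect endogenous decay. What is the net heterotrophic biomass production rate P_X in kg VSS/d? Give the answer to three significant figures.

P_X ≈ 2240 kg VSS/d

No decay correction is needed, so Y_obs = Y = 0.477.
Substrate removed = Q·(S₀ − S) = 3390 m³/d × (1410 − 25.0) g/m³ = 4.7×10^6 g/d = 4695 kg/d.
P_X = Y_obs · Q(S₀ − S) = 0.4770 × 4695 = 2240 kg VSS/d.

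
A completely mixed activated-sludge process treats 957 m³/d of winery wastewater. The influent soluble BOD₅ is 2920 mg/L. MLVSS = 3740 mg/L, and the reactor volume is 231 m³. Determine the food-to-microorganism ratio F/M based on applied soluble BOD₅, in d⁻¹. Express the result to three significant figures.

F/M ≈ 3.23 d⁻¹

F/M = Q·S₀ / (V·X) = 957 × 2920 / (231.0 × 3740) = 3.235 g soluble BOD₅·(g VSS·d)⁻¹.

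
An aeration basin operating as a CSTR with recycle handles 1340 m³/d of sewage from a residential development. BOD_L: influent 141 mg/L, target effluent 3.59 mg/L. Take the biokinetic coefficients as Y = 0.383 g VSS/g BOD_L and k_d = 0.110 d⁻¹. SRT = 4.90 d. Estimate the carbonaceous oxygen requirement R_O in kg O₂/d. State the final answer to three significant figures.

The observed yield is Y_obs = Y/(1 + k_d·θ_c) = 0.383 / (1 + 0.110 × 4.90) = 0.383 / 1.539 = 0.2489 g VSS per g BOD_L removed.
Q·(S₀ − S) = 1340 × (141 − 3.59) × 10⁻³ = 184.1 kg/d removed.
Biomass synthesised: P_X = Y_obs × 184.1 = 45.82 kg VSS/d.
Carbonaceous O₂ demand = substrate oxidised − cell-mass equivalent = 184.1 − 1.42 × 45.82 = 119.1 kg O₂/d.

R_O ≈ 119 kg O₂/d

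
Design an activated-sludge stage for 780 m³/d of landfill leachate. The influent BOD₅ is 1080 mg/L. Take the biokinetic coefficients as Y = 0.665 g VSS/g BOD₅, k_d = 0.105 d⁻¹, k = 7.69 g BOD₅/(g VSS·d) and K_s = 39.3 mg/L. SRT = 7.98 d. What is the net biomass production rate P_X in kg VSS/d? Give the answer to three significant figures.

Effluent substrate depends only on kinetics and SRT: S = K_s(1 + k_d θ_c) / [θ_c(Yk − k_d) − 1] = 39.3 × (1 + 0.105 × 7.98) / [7.98 × (0.665 × 7.69 − 0.105) − 1] = 72.23 / 38.97 = 1.853 mg/L.
Observed yield with endogenous decay: Y_obs = Y / (1 + k_d·θ_c) = 0.665 / (1 + 0.105 × 7.98) = 0.665 / 1.838 = 0.3618 g VSS/g BOD₅.
Q·(S₀ − S) = 780 × (1080 − 1.85) × 10⁻³ = 841.0 kg/d removed.
Biomass produced: P_X = Y_obs·Q·ΔS = 0.3618 × 841.0 ≈ 304.3 kg VSS/d.

P_X ≈ 304 kg VSS/d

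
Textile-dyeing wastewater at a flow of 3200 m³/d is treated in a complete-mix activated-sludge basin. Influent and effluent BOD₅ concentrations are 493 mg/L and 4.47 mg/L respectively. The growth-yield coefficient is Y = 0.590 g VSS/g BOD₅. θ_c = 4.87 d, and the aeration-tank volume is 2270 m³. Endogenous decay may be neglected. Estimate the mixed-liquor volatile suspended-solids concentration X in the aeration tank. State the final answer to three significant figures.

X = Y·Q·ΔS·θ_c / V = 0.590 × 3200 × (493 − 4.47) × 4.87 / 2270 = 1979 mg/L.

X ≈ 1980 mg/L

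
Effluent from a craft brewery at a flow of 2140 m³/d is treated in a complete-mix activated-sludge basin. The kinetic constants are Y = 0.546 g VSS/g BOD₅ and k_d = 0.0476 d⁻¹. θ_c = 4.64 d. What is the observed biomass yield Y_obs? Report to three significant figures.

Y_obs ≈ 0.447 g VSS/g BOD₅

Observed yield with endogenous decay: Y_obs = Y / (1 + k_d·θ_c) = 0.546 / (1 + 0.0476 × 4.64) = 0.546 / 1.221 = 0.4472 g VSS/g BOD₅.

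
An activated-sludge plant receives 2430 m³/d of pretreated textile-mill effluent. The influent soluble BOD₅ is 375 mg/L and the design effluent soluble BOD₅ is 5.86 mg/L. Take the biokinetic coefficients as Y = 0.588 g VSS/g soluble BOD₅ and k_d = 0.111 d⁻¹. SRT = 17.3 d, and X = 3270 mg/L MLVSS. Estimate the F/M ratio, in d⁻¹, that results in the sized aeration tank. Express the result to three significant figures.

F/M ≈ 0.292 d⁻¹

From the SRT design equation V = Y Q (S₀−S) θ_c / [X (1 + k_d θ_c)] = 0.588 × 2430 × (375 − 5.86) × 17.3 / [3270 × (1 + 0.111 × 17.3)] = 9.12×10^6 / 9549 = 955.5 m³.
Food-to-microorganism ratio F/M = Q S₀ / (V X) = 2430 × 375 / (955.5 × 3270) = 0.2916 d⁻¹.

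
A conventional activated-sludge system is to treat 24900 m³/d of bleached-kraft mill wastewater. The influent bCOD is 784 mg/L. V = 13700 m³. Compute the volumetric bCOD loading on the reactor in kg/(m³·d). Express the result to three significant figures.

Applied bCOD load per unit volume = Q·S₀/V = (24900 × 784/1000)/13700 = 1.425 kg bCOD·m⁻³·d⁻¹.

L_v ≈ 1.42 kg bCOD/(m³·d)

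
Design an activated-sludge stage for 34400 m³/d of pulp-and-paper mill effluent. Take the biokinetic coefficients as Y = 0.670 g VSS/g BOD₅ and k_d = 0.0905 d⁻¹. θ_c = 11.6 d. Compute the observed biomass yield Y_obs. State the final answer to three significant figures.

Observed yield with endogenous decay: Y_obs = Y / (1 + k_d·θ_c) = 0.670 / (1 + 0.0905 × 11.6) = 0.670 / 2.050 = 0.3269 g VSS/g BOD₅.

Y_obs ≈ 0.327 g VSS/g BOD₅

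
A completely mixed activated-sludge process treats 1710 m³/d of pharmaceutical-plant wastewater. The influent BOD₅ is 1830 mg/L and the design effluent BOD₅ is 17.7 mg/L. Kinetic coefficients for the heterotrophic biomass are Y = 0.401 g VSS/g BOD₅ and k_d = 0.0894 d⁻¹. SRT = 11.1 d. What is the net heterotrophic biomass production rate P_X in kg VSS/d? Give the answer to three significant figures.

Correct the yield for decay: Y_obs = Y/(1 + k_d θ_c) = 0.401 / (1 + 0.0894 × 11.1) = 0.401 / 1.992 = 0.2013.
Mass of BOD₅ removed per day: Q(S₀ − S) = 1710 × 1812 g/m³ = 3099 kg/d.
P_X = Y_obs · Q(S₀ − S) = 0.2013 × 3099 = 623.7 kg VSS/d.

P_X ≈ 624 kg VSS/d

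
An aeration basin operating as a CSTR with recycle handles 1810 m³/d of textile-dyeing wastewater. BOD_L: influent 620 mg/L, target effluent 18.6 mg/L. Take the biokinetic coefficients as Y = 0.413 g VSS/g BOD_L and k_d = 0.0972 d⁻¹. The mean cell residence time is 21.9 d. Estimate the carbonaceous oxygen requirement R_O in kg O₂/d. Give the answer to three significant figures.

Correct the yield for decay: Y_obs = Y/(1 + k_d θ_c) = 0.413 / (1 + 0.0972 × 21.9) = 0.413 / 3.129 = 0.1320.
Q·(S₀ − S) = 1810 × (620 − 18.6) × 10⁻³ = 1089 kg/d removed.
Biomass synthesised: P_X = Y_obs × 1089 = 143.7 kg VSS/d.
R_O = Q·(S₀ − S) − 1.42·P_X = 1089 − 1.42 × 143.7 = 884.5 kg O₂/d.

R_O ≈ 884 kg O₂/d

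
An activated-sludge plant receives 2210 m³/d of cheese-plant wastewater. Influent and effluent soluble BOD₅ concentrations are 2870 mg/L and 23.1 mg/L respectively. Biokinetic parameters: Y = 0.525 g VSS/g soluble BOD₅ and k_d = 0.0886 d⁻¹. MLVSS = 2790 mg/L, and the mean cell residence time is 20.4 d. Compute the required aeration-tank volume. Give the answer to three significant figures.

From the SRT design equation V = Y Q (S₀−S) θ_c / [X (1 + k_d θ_c)] = 0.525 × 2210 × (2870 − 23.1) × 20.4 / [2790 × (1 + 0.0886 × 20.4)] = 6.74×10^7 / 7833 = 8603 m³.

V ≈ 8600 m³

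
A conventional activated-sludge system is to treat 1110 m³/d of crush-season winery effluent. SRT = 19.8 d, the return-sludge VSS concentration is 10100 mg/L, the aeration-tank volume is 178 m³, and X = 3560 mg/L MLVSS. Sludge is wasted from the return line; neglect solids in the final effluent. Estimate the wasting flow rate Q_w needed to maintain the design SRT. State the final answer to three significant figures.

Q_w = (V·X)/(θ_c X_r) = 178.0 × 3560 / (19.8 × 10100) = 3.169 m³/d.

Q_w ≈ 3.17 m³/d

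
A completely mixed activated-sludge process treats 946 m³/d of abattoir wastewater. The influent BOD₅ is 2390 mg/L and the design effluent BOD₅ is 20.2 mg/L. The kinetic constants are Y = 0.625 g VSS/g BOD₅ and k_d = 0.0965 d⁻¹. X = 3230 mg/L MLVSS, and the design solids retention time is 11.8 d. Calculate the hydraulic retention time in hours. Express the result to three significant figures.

Rearranging the biomass balance for a CMAS with decay, V = Y·Q·ΔS·θ_c / [X·(1+k_d θ_c)] = 0.625 × 946 × (2390 − 20.2) × 11.8 / [3230 × (1 + 0.0965 × 11.8)] = 1.65×10^7 / 6908 = 2393 m³.
Hydraulic retention time τ = V/Q = 2393 / 946 = 2.530 d = 60.72 h.

τ ≈ 60.7 h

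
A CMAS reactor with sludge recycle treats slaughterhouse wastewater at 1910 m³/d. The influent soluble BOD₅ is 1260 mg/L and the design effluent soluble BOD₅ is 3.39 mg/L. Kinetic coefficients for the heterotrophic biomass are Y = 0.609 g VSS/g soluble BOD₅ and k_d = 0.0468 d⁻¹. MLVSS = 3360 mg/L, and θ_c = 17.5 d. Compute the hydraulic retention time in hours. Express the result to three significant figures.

τ ≈ 52.6 h

Rearranging the biomass balance for a CMAS with decay, V = Y·Q·ΔS·θ_c / [X·(1+k_d θ_c)] = 0.609 × 1910 × (1260 − 3.39) × 17.5 / [3360 × (1 + 0.0468 × 17.5)] = 2.56×10^7 / 6112 = 4185 m³.
Hydraulic retention time τ = V/Q = 4185 / 1910 = 2.191 d = 52.59 h.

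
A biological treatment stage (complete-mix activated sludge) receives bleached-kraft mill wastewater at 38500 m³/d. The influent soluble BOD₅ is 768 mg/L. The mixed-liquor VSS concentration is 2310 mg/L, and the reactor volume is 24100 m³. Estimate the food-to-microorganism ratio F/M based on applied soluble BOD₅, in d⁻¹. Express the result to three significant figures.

Food-to-microorganism ratio F/M = Q S₀ / (V X) = 38500 × 768 / (24100 × 2310) = 0.5311 d⁻¹.

F/M ≈ 0.531 d⁻¹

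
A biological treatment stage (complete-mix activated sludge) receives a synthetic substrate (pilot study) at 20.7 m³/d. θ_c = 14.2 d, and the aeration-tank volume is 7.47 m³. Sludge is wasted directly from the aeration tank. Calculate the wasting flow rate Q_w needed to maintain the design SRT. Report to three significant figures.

Q_w ≈ 0.526 m³/d

Wasting from the aeration tank: Q_w = V / θ_c = 7.470 / 14.2 = 0.5261 m³/d.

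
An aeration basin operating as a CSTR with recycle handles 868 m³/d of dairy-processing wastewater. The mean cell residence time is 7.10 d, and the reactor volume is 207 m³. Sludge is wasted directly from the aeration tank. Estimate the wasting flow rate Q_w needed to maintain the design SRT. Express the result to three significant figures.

Q_w ≈ 29.2 m³/d

For wasting at MLVSS concentration, Q_w = V/θ_c = 207.0/7.10 = 29.15 m³/d.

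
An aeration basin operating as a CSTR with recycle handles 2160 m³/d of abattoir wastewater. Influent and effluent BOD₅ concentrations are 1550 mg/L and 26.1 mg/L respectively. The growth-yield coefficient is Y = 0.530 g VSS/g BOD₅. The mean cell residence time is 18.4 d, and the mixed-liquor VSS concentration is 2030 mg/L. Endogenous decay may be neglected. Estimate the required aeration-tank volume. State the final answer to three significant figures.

V ≈ 15800 m³

Biomass mass balance (decay neglected): V·X = Y·Q·(S₀ − S)·θ_c, so V = 0.530 × 2160 × (1550 − 26.1) × 18.4 / 2030 = 15813 m³.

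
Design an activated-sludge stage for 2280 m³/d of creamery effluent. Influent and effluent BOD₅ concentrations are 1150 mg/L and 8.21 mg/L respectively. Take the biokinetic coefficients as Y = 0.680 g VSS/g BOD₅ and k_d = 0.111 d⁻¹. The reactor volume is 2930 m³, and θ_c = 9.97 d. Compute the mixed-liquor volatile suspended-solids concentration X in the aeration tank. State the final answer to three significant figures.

From V·X·(1 + k_d·θ_c) = Y·Q·(S₀ − S)·θ_c: X = 0.680 × 2280 × (1150 − 8.21) × 9.97 / [2930 × (1 + 0.111 × 9.97)] = 2859 mg/L.

X ≈ 2860 mg/L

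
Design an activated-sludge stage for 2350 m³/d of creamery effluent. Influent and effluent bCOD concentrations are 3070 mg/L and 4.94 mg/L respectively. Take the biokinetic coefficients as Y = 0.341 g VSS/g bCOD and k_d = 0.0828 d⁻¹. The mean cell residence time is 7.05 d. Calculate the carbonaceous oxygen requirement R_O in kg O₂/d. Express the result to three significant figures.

R_O ≈ 5000 kg O₂/d

Y_obs = Y / (1 + k_d θ_c) = 0.341 / (1 + 0.0828 × 7.05) = 0.341 / 1.584 = 0.2153.
ΔS = 3070 − 4.94 = 3065 mg/L, so the substrate removal rate is 2350 × 3065/1000 = 7203 kg bCOD/d.
Net sludge production P_X = 0.2153 × 7203 = 1551 kg VSS/d.
Carbonaceous O₂ demand = substrate oxidised − cell-mass equivalent = 7203 − 1.42 × 1551 = 5001 kg O₂/d.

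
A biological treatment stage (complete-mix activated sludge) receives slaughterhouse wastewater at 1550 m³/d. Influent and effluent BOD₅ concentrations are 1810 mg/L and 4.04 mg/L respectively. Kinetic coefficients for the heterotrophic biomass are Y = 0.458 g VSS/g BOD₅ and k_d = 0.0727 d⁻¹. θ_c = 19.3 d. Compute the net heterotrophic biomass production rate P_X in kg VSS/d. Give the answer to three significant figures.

Observed yield with endogenous decay: Y_obs = Y / (1 + k_d·θ_c) = 0.458 / (1 + 0.0727 × 19.3) = 0.458 / 2.403 = 0.1906 g VSS/g BOD₅.
Q·(S₀ − S) = 1550 × (1810 − 4.04) × 10⁻³ = 2799 kg/d removed.
Net biomass production P_X = Y_obs × Q·(S₀ − S) = 0.1906 × 2799 = 533.5 kg VSS/d.

P_X ≈ 533 kg VSS/d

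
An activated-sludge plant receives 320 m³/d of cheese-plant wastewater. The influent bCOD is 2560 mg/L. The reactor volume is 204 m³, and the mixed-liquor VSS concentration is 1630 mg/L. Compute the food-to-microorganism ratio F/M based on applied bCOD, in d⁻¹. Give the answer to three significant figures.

F/M ≈ 2.46 d⁻¹

F/M = Q·S₀ / (V·X) = 320 × 2560 / (204.0 × 1630) = 2.464 g bCOD·(g VSS·d)⁻¹.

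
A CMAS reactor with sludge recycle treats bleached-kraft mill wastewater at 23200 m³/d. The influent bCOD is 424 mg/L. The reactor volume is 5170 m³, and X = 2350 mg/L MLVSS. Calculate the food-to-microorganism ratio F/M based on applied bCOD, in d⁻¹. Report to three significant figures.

Food-to-microorganism ratio F/M = Q S₀ / (V X) = 23200 × 424 / (5170 × 2350) = 0.8096 d⁻¹.

F/M ≈ 0.810 d⁻¹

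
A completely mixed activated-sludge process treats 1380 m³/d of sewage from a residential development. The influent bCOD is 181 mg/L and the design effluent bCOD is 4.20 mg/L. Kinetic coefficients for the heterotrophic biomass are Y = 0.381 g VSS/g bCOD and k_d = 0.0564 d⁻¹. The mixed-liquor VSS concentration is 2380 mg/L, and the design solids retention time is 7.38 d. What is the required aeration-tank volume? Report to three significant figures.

Rearranging the biomass balance for a CMAS with decay, V = Y·Q·ΔS·θ_c / [X·(1+k_d θ_c)] = 0.381 × 1380 × (181 − 4.20) × 7.38 / [2380 × (1 + 0.0564 × 7.38)] = 6.86×10^5 / 3371 = 203.5 m³.

V ≈ 204 m³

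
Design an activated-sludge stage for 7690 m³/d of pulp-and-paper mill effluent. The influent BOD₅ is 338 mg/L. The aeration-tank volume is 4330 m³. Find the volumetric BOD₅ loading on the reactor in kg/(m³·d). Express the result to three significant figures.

L_v ≈ 0.600 kg BOD₅/(m³·d)

Applied BOD₅ load per unit volume = Q·S₀/V = (7690 × 338/1000)/4330 = 0.6003 kg BOD₅·m⁻³·d⁻¹.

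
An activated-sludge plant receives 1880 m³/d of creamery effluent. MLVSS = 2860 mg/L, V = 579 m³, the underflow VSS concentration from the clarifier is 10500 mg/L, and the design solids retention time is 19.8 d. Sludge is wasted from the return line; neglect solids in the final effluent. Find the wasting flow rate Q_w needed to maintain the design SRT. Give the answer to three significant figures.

Q_w ≈ 7.97 m³/d

Q_w = (V·X)/(θ_c X_r) = 579.0 × 2860 / (19.8 × 10500) = 7.965 m³/d.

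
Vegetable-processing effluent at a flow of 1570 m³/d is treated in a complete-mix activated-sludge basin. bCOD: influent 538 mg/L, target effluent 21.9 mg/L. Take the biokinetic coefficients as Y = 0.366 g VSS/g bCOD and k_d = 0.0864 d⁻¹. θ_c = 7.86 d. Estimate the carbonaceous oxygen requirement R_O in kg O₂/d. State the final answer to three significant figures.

R_O ≈ 559 kg O₂/d

The observed yield is Y_obs = Y/(1 + k_d·θ_c) = 0.366 / (1 + 0.0864 × 7.86) = 0.366 / 1.679 = 0.2180 g VSS per g bCOD removed.
Substrate removed = Q·(S₀ − S) = 1570 m³/d × (538 − 21.9) g/m³ = 8.1×10^5 g/d = 810.3 kg/d.
P_X = Y_obs·Q·(S₀ − S) = 0.2180 × 810.3 = 176.6 kg VSS/d.
R_O = Q·ΔS − 1.42 P_X = 810.3 − 250.8 = 559.5 kg O₂/d.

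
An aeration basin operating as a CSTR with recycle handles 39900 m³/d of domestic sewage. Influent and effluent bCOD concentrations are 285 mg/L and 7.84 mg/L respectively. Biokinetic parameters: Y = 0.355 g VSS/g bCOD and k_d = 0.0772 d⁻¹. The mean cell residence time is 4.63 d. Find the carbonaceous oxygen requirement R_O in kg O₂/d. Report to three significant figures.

R_O ≈ 6950 kg O₂/d

Y_obs = Y / (1 + k_d θ_c) = 0.355 / (1 + 0.0772 × 4.63) = 0.355 / 1.357 = 0.2615.
ΔS = 285 − 7.84 = 277.2 mg/L, so the substrate removal rate is 39900 × 277.2/1000 = 11059 kg bCOD/d.
Net sludge production P_X = 0.2615 × 11059 = 2892 kg VSS/d.
Carbonaceous O₂ demand = substrate oxidised − cell-mass equivalent = 11059 − 1.42 × 2892 = 6952 kg O₂/d.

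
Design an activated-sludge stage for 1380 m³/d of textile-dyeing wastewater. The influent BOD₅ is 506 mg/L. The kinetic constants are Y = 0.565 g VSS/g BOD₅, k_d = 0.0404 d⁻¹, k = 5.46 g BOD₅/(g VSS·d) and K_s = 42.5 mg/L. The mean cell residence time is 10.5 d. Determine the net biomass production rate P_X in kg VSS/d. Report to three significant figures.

Effluent substrate depends only on kinetics and SRT: S = K_s(1 + k_d θ_c) / [θ_c(Yk − k_d) − 1] = 42.5 × (1 + 0.0404 × 10.5) / [10.5 × (0.565 × 5.46 − 0.0404) − 1] = 60.53 / 30.97 = 1.955 mg/L.
Y_obs = Y / (1 + k_d θ_c) = 0.565 / (1 + 0.0404 × 10.5) = 0.565 / 1.424 = 0.3967.
ΔS = 506 − 1.95 = 504.1 mg/L, so the substrate removal rate is 1380 × 504.1/1000 = 695.6 kg BOD₅/d.
P_X = Y_obs · Q(S₀ − S) = 0.3967 × 695.6 = 275.9 kg VSS/d.

P_X ≈ 276 kg VSS/d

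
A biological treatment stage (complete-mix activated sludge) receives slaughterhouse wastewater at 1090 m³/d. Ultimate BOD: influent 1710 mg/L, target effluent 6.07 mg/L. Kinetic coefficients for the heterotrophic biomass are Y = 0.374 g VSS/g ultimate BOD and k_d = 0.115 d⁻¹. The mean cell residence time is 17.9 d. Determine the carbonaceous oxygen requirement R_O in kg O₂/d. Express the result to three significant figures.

Y_obs = Y / (1 + k_d θ_c) = 0.374 / (1 + 0.115 × 17.9) = 0.374 / 3.058 = 0.1223.
ΔS = 1710 − 6.07 = 1704 mg/L, so the substrate removal rate is 1090 × 1704/1000 = 1857 kg ultimate BOD/d.
P_X = Y_obs·Q·(S₀ − S) = 0.1223 × 1857 = 227.1 kg VSS/d.
Carbonaceous O₂ demand = substrate oxidised − cell-mass equivalent = 1857 − 1.42 × 227.1 = 1535 kg O₂/d.

R_O ≈ 1530 kg O₂/d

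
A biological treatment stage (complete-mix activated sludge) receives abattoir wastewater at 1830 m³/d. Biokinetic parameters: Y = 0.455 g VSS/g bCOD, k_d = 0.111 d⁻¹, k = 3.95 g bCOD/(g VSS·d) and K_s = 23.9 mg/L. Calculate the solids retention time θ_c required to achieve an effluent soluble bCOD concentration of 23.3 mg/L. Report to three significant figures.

θ_c ≈ 1.29 d

Specific growth rate at S = 23.3 mg/L: μ = YkS/(K_s+S) = 0.455·3.95·23.3/(23.9+23.3) = 0.8872 d⁻¹.
1/θ_c = 0.8872 − 0.111 = 0.7762 d⁻¹, so θ_c = 1.288 d.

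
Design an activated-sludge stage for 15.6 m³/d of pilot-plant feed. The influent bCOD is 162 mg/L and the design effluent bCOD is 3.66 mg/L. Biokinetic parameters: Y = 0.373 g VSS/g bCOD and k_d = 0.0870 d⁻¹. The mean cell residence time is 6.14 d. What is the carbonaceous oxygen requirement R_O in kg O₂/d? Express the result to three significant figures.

Correct the yield for decay: Y_obs = Y/(1 + k_d θ_c) = 0.373 / (1 + 0.0870 × 6.14) = 0.373 / 1.534 = 0.2431.
Mass of bCOD removed per day: Q(S₀ − S) = 15.6 × 158.3 g/m³ = 2.470 kg/d.
Net sludge production P_X = 0.2431 × 2.470 = 0.6005 kg VSS/d.
R_O = Q·ΔS − 1.42 P_X = 2.470 − 0.8528 = 1.617 kg O₂/d.

R_O ≈ 1.62 kg O₂/d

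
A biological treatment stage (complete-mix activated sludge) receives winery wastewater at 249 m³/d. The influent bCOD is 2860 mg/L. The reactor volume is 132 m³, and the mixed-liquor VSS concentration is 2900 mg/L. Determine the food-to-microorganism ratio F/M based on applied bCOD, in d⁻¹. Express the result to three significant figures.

F/M = Q·S₀ / (V·X) = 249 × 2860 / (132.0 × 2900) = 1.860 g bCOD·(g VSS·d)⁻¹.

F/M ≈ 1.86 d⁻¹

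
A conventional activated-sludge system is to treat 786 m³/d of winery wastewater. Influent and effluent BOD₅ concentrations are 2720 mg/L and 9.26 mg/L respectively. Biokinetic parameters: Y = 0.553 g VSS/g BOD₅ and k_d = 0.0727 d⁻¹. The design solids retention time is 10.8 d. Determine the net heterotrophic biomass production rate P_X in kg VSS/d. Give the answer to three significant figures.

Y_obs = Y / (1 + k_d θ_c) = 0.553 / (1 + 0.0727 × 10.8) = 0.553 / 1.785 = 0.3098.
ΔS = 2720 − 9.26 = 2711 mg/L, so the substrate removal rate is 786 × 2711/1000 = 2131 kg BOD₅/d.
So the net sludge growth is P_X = 0.3098 × 2131 = 660.0 kg VSS/d.

P_X ≈ 660 kg VSS/d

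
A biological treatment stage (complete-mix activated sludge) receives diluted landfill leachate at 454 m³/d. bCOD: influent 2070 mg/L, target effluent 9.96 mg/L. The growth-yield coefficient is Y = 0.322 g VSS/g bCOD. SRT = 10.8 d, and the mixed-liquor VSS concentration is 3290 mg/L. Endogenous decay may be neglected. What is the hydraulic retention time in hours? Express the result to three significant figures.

τ ≈ 52.3 h

V·X = Y·Q·ΔS·θ_c gives V = 0.322 × 454 × (2070 − 9.96) × 10.8 / 3290 = 988.6 m³.
Hydraulic retention time τ = V/Q = 988.6 / 454 = 2.178 d = 52.26 h.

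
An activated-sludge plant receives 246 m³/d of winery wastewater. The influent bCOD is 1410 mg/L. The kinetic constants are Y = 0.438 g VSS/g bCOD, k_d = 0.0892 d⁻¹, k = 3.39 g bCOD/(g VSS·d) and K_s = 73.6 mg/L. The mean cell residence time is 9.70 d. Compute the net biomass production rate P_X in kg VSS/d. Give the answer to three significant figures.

P_X ≈ 80.8 kg VSS/d

Effluent substrate depends only on kinetics and SRT: S = K_s(1 + k_d θ_c) / [θ_c(Yk − k_d) − 1] = 73.6 × (1 + 0.0892 × 9.70) / [9.70 × (0.438 × 3.39 − 0.0892) − 1] = 137.3 / 12.54 = 10.95 mg/L.
The observed yield is Y_obs = Y/(1 + k_d·θ_c) = 0.438 / (1 + 0.0892 × 9.70) = 0.438 / 1.865 = 0.2348 g VSS per g bCOD removed.
Substrate removed = Q·(S₀ − S) = 246 m³/d × (1410 − 10.9) g/m³ = 3.44×10^5 g/d = 344.2 kg/d.
So the net sludge growth is P_X = 0.2348 × 344.2 = 80.82 kg VSS/d.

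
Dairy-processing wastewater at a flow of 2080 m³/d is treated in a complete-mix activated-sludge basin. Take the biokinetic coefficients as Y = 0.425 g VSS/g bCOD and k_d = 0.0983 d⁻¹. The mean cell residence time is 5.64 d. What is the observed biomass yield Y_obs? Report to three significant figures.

Y_obs ≈ 0.273 g VSS/g bCOD

The observed yield is Y_obs = Y/(1 + k_d·θ_c) = 0.425 / (1 + 0.0983 × 5.64) = 0.425 / 1.554 = 0.2734 g VSS per g bCOD removed.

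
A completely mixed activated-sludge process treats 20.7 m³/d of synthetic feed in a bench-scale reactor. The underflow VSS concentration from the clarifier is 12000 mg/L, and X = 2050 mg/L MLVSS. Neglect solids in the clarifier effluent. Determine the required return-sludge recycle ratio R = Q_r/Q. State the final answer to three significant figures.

R ≈ 0.206

Solids balance on the clarifier gives (1+R)X = R·X_r, so R = X/(X_r − X) = 2050 / (12000 − 2050) = 0.2060.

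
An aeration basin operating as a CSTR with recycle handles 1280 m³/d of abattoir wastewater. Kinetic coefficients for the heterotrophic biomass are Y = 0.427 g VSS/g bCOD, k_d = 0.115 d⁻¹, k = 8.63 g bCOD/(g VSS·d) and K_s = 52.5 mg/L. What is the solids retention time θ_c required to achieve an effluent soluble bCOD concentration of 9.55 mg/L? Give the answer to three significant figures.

θ_c ≈ 2.21 d

Specific growth rate at S = 9.55 mg/L: μ = YkS/(K_s+S) = 0.427·8.63·9.55/(52.5+9.55) = 0.5672 d⁻¹.
1/θ_c = 0.5672 − 0.115 = 0.4522 d⁻¹, so θ_c = 2.212 d.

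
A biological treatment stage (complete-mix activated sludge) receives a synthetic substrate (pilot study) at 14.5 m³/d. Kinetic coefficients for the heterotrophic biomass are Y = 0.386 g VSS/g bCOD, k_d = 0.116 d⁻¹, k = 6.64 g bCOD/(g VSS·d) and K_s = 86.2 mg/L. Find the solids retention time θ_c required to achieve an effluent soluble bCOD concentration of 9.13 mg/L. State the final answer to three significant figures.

θ_c ≈ 7.72 d

From 1/θ_c = Y·k·S/(K_s + S) − k_d: Y·k·S/(K_s+S) = 0.386 × 6.64 × 9.13 / (86.2 + 9.13) = 0.2455 d⁻¹.
Then 1/θ_c = μ − k_d = 0.2455 − 0.116 = 0.1295 d⁻¹, giving θ_c = 7.724 d.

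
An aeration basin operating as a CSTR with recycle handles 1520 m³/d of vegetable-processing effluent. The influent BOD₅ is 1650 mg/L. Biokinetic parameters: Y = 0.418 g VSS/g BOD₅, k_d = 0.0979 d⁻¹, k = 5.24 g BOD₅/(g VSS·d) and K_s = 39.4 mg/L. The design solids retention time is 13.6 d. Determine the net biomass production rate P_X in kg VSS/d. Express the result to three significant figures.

P_X ≈ 449 kg VSS/d

Effluent substrate depends only on kinetics and SRT: S = K_s(1 + k_d θ_c) / [θ_c(Yk − k_d) − 1] = 39.4 × (1 + 0.0979 × 13.6) / [13.6 × (0.418 × 5.24 − 0.0979) − 1] = 91.86 / 27.46 = 3.346 mg/L.
The observed yield is Y_obs = Y/(1 + k_d·θ_c) = 0.418 / (1 + 0.0979 × 13.6) = 0.418 / 2.331 = 0.1793 g VSS per g BOD₅ removed.
Mass of BOD₅ removed per day: Q(S₀ − S) = 1520 × 1647 g/m³ = 2503 kg/d.
Biomass produced: P_X = Y_obs·Q·ΔS = 0.1793 × 2503 ≈ 448.7 kg VSS/d.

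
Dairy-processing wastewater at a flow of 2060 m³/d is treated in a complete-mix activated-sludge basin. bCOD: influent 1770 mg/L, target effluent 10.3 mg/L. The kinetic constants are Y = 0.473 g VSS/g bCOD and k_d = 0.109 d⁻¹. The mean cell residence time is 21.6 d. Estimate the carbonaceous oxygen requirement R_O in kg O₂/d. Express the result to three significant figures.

Correct the yield for decay: Y_obs = Y/(1 + k_d θ_c) = 0.473 / (1 + 0.109 × 21.6) = 0.473 / 3.354 = 0.1410.
Q·(S₀ − S) = 2060 × (1770 − 10.3) × 10⁻³ = 3625 kg/d removed.
Biomass synthesised: P_X = Y_obs × 3625 = 511.2 kg VSS/d.
R_O = Q·ΔS − 1.42 P_X = 3625 − 725.8 = 2899 kg O₂/d.

R_O ≈ 2900 kg O₂/d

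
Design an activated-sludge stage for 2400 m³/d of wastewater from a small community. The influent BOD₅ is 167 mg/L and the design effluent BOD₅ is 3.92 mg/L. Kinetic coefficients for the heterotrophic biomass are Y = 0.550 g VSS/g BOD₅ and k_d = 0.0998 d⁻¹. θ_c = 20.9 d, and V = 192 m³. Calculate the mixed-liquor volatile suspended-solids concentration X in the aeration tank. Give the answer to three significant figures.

Solving the biomass balance for X: X = Y Q (S₀−S) θ_c / [V (1+k_d θ_c)] = 0.550 × 2400 × (167 − 3.92) × 20.9 / [192 × (1 + 0.0998 × 20.9)] = 7594 mg/L.

X ≈ 7590 mg/L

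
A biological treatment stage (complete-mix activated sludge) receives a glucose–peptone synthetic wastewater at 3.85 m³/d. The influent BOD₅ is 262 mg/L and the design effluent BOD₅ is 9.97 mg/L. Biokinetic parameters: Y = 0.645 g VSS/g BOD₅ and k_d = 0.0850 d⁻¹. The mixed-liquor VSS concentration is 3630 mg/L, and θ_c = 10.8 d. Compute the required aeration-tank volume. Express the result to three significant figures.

Steady-state biomass mass balance: V·X·(1 + k_d·θ_c) = Y·Q·(S₀ − S)·θ_c, so V = 0.645 × 3.85 × (262 − 9.97) × 10.8 / [3630 × (1 + 0.0850 × 10.8)] = 6.76×10^3 / 6962 = 0.9708 m³.

V ≈ 0.971 m³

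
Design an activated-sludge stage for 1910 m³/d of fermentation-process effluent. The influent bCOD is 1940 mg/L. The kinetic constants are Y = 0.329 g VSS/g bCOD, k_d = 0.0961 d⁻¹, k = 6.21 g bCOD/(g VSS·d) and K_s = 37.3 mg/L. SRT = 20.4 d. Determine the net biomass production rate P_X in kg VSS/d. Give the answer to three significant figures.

P_X ≈ 411 kg VSS/d

From the Monod/SRT balance for a CMAS, S = K_s·(1+k_d θ_c)/[θ_c·(Y k − k_d) − 1] = 37.3 × (1 + 0.0961 × 20.4) / [20.4 × (0.329 × 6.21 − 0.0961) − 1] = 110.4 / 38.72 = 2.852 mg/L.
Y_obs = Y / (1 + k_d θ_c) = 0.329 / (1 + 0.0961 × 20.4) = 0.329 / 2.960 = 0.1111.
Substrate removed = Q·(S₀ − S) = 1910 m³/d × (1940 − 2.85) g/m³ = 3.7×10^6 g/d = 3700 kg/d.
Biomass produced: P_X = Y_obs·Q·ΔS = 0.1111 × 3700 ≈ 411.2 kg VSS/d.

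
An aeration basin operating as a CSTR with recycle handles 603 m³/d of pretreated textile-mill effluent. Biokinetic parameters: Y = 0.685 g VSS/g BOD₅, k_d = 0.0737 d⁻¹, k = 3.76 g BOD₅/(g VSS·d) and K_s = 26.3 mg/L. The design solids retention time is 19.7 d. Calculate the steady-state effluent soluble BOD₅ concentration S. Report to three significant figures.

Effluent substrate depends only on kinetics and SRT: S = K_s(1 + k_d θ_c) / [θ_c(Yk − k_d) − 1] = 26.3 × (1 + 0.0737 × 19.7) / [19.7 × (0.685 × 3.76 − 0.0737) − 1] = 64.48 / 48.29 = 1.335 mg/L.

S ≈ 1.34 mg/L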